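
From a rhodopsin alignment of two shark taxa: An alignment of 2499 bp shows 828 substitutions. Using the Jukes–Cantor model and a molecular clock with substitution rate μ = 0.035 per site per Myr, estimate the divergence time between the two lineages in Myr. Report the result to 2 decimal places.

p = 828/2499 ≈ 0.331333.
d = −(3/4) ln(1 − 4p/3) = −0.75 ln(1 − 0.441777) = −0.75 ln(0.558223)
  = −0.75 × (-0.582997) = 0.437248 substitutions/site.
Under a molecular clock d = 2μt, so t = d/(2μ) = 0.437248 / (2 × 0.035) = 6.25 Myr.

6.25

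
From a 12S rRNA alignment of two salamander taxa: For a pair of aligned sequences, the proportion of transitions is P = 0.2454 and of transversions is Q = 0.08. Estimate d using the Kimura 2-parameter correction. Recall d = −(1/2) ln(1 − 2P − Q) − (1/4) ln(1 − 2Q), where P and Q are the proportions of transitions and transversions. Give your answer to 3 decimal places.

0.467

Under the Kimura two-parameter model, d = −½ ln(1 − 2P − Q) − ¼ ln(1 − 2Q).
1 − 2P − Q = 0.4292, giving −½ ln(0.4292) = 0.422916.
1 − 2Q = 0.84, giving −¼ ln(0.84) = 0.043588.
d = 0.422916 + 0.043588 = 0.466504.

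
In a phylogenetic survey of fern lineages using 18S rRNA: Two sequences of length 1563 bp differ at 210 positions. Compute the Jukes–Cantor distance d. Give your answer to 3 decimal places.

p = 210/1563 ≈ 0.134357.
d = −(3/4) ln(1 − 4p/3) = −0.75 ln(1 − 0.179143) = −0.75 ln(0.820857)
  = −0.75 × (-0.197406) = 0.148055 substitutions/site.

0.148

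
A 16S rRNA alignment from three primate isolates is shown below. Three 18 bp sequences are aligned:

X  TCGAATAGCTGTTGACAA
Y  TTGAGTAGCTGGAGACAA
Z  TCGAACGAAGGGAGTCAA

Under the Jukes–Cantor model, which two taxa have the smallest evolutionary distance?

X–Y: 4/18 differ, p = 0.222, d = 0.264.
X–Z: 8/18 differ, p = 0.444, d = 0.673.
Y–Z: 8/18 differ, p = 0.444, d = 0.673.
The smallest distance is between X and Y.

X and Y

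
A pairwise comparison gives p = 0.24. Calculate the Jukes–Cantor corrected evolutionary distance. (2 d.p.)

d = −(3/4) ln(1 − 4p/3) = −0.75 ln(1 − 0.32) = −0.75 ln(0.68)
  = −0.75 × (-0.385662) = 0.289247 substitutions/site.

0.29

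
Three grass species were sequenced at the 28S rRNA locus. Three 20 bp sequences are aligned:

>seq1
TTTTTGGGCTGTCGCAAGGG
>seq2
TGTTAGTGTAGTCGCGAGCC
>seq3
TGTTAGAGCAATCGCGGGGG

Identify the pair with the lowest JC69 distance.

seq1–seq2: 8/20 differ, p = 0.400, d = 0.572.
seq1–seq3: 7/20 differ, p = 0.350, d = 0.471.
seq2–seq3: 6/20 differ, p = 0.300, d = 0.383.
The smallest distance is between seq2 and seq3.

seq2 and seq3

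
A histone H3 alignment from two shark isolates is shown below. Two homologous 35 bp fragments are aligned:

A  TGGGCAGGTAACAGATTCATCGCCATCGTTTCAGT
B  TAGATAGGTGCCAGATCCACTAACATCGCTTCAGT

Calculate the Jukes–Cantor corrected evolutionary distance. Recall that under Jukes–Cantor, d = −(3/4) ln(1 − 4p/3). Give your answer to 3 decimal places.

0.407

The sequences differ at 11 of 35 sites, so p = 11/35 ≈ 0.314286.
d = −(3/4) ln(1 − 4p/3) = −0.75 ln(1 − 0.419048) = −0.75 ln(0.580952)
  = −0.75 × (-0.543087) = 0.407315 substitutions/site.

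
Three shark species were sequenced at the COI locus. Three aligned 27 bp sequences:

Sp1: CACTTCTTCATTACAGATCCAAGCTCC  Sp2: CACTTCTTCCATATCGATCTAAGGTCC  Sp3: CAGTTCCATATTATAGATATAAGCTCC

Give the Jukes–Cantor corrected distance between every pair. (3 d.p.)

d(Sp1,Sp2) = 0.264, d(Sp1,Sp3) = 0.318, d(Sp2,Sp3) = 0.441

Sp1–Sp2: 6/27 sites differ → p ≈ 0.222222, d = −0.75 ln(1 − 0.296296) = 0.263548 ≈ 0.264.
Sp1–Sp3: 7/27 sites differ → p ≈ 0.259259, d = −0.75 ln(1 − 0.345679) = 0.318118 ≈ 0.318.
Sp2–Sp3: 9/27 sites differ → p ≈ 0.333333, d = −0.75 ln(1 − 0.444444) = 0.440839 ≈ 0.441.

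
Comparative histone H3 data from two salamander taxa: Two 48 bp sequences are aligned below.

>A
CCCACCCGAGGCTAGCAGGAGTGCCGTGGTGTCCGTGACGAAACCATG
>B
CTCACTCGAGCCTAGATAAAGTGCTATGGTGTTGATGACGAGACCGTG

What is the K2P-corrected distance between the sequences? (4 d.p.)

Of 48 sites, 10 differences are transitions and 4 are transversions, so P = 10/48 ≈ 0.208333 and Q = 4/48 ≈ 0.083333.
Under the Kimura two-parameter model, d = −½ ln(1 − 2P − Q) − ¼ ln(1 − 2Q).
1 − 2P − Q = 0.500001, giving −½ ln(0.500001) = 0.346573.
1 − 2Q = 0.833334, giving −¼ ln(0.833334) = 0.045580.
d = 0.346573 + 0.045580 = 0.392153.

0.3922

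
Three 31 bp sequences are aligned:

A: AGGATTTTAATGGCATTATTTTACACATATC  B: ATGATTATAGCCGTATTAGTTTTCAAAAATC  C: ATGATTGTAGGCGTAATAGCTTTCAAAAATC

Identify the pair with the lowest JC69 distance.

B and C

A–B: 10/31 differ, p = 0.323, d = 0.422.
A–C: 12/31 differ, p = 0.387, d = 0.544.
B–C: 4/31 differ, p = 0.129, d = 0.142.
The smallest distance is between B and C.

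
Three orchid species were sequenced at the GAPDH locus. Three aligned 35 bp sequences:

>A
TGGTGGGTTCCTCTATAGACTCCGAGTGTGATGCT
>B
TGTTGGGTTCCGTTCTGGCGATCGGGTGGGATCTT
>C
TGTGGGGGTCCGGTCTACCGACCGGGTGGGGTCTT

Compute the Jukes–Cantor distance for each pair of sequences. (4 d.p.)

A–B: 13/35 sites differ → p ≈ 0.371429, d = −0.75 ln(1 − 0.495239) = 0.512753 ≈ 0.5128.
A–C: 15/35 sites differ → p ≈ 0.428571, d = −0.75 ln(1 − 0.571428) = 0.635472 ≈ 0.6355.
B–C: 7/35 sites differ → p = 0.2, d = −0.75 ln(1 − 0.266667) = 0.232617 ≈ 0.2326.

d(A,B) = 0.5128, d(A,C) = 0.6355, d(B,C) = 0.2326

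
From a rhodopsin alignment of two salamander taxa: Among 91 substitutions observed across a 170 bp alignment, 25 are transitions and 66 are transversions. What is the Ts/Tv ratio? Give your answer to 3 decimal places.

0.379

R = 25/66 = 0.378787… ≈ 0.379 (to 3 d.p.).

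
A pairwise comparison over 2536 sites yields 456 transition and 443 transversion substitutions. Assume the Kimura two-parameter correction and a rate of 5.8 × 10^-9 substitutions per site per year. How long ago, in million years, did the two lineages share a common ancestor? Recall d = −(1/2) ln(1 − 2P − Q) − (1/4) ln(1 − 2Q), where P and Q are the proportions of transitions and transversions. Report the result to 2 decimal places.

P = 456/2536 ≈ 0.179811 and Q = 443/2536 ≈ 0.174685.
Under the Kimura two-parameter model, d = −½ ln(1 − 2P − Q) − ¼ ln(1 − 2Q).
1 − 2P − Q = 0.465693, giving −½ ln(0.465693) = 0.382114.
1 − 2Q = 0.65063, giving −¼ ln(0.65063) = 0.107454.
d = 0.382114 + 0.107454 = 0.489568.
Under a molecular clock d = 2μt, so t = d/(2μ) = 0.489568 / (2 × 5.8 × 10^-9) = 42.20 million years.

42.20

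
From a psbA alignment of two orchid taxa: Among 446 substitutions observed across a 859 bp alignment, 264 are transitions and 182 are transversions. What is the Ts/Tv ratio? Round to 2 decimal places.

1.45

R = 264/182 = 1.450549… ≈ 1.45 (to 2 d.p.).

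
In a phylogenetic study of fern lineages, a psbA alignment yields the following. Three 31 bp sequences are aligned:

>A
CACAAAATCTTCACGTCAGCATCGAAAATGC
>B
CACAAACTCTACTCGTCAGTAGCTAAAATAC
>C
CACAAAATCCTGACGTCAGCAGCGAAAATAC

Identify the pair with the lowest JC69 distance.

A–B: 7/31 differ, p = 0.226, d = 0.269.
A–C: 4/31 differ, p = 0.129, d = 0.142.
B–C: 7/31 differ, p = 0.226, d = 0.269.
The smallest distance is between A and C.

A and C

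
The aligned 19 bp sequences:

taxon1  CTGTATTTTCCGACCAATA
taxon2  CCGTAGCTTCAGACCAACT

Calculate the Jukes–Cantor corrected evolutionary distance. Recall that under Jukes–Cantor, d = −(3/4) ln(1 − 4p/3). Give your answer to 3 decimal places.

0.410

The sequences differ at 6 of 19 sites (2, 6, 7, 11, 18, 19), so p = 6/19 ≈ 0.315789.
d = −(3/4) ln(1 − 4p/3) = −0.75 ln(1 − 0.421052) = −0.75 ln(0.578948)
  = −0.75 × (-0.546543) = 0.409907 substitutions/site.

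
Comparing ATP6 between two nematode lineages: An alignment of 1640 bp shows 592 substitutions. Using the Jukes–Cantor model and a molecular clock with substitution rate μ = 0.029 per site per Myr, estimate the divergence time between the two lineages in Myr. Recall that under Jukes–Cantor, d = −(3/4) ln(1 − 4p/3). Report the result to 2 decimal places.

8.49

p = 592/1640 ≈ 0.360976.
d = −(3/4) ln(1 − 4p/3) = −0.75 ln(1 − 0.481301) = −0.75 ln(0.518699)
  = −0.75 × (-0.656432) = 0.492324 substitutions/site.
Under a molecular clock d = 2μt, so t = d/(2μ) = 0.492324 / (2 × 0.029) = 8.49 Myr.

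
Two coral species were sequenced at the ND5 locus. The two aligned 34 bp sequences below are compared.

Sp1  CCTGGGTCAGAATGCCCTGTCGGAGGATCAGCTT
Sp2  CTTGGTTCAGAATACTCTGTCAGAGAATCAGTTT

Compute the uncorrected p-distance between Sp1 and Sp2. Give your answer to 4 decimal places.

0.2059

The sequences differ at 7 of 34 positions (sites 2, 6, 14, 16, 22, 26, 32).
p = 7/34 = 0.205882… ≈ 0.2059 (to 4 d.p.).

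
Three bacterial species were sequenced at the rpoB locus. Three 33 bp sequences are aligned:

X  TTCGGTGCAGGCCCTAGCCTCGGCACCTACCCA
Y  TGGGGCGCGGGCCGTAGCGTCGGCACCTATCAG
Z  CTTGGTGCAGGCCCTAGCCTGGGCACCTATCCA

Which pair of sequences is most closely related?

X and Z

X–Y: 9/33 differ, p = 0.273, d = 0.339.
X–Z: 4/33 differ, p = 0.121, d = 0.132.
Y–Z: 10/33 differ, p = 0.303, d = 0.388.
The smallest distance is between X and Z.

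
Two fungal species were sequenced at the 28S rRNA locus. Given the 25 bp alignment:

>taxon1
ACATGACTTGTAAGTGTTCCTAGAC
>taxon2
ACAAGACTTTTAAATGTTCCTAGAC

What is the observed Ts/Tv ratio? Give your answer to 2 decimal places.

Transitions are A↔G and C↔T; transversions are all other mismatches.
Transitions: 1. Transversions: 2.
R = 1/2 = 0.50.

0.50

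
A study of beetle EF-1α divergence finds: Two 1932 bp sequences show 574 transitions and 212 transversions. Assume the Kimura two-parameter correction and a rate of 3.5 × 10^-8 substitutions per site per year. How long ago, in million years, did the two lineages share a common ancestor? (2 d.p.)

P = 574/1932 ≈ 0.297101 and Q = 212/1932 ≈ 0.109731.
Under the Kimura two-parameter model, d = −½ ln(1 − 2P − Q) − ¼ ln(1 − 2Q).
1 − 2P − Q = 0.296067, giving −½ ln(0.296067) = 0.608585.
1 − 2Q = 0.780538, giving −¼ ln(0.780538) = 0.061943.
d = 0.608585 + 0.061943 = 0.670528.
Under a molecular clock d = 2μt, so t = d/(2μ) = 0.670528 / (2 × 3.5 × 10^-8) = 9.58 million years.

9.58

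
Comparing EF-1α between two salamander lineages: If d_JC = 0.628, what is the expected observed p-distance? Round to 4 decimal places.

0.4254

p = (3/4)(1 − e^(−4d/3)) = 0.75 × (1 − e^(-0.837333)) = 0.75 × (1 − 0.432863) = 0.425353.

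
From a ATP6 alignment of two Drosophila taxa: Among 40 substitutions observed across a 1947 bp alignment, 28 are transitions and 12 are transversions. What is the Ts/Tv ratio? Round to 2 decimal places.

R = 28/12 = 2.333333… ≈ 2.33 (to 2 d.p.).

2.33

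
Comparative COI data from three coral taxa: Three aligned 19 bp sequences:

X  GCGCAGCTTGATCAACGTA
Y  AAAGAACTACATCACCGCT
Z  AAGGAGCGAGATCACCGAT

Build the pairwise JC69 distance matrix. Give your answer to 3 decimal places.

d(X,Y) = 0.907, d(X,Z) = 0.618, d(Y,Z) = 0.324

X–Y: 10/19 sites differ → p ≈ 0.526316, d = −0.75 ln(1 − 0.701755) = 0.907380 ≈ 0.907.
X–Z: 8/19 sites differ → p ≈ 0.421053, d = −0.75 ln(1 − 0.561404) = 0.618132 ≈ 0.618.
Y–Z: 5/19 sites differ → p ≈ 0.263158, d = −0.75 ln(1 − 0.350877) = 0.324100 ≈ 0.324.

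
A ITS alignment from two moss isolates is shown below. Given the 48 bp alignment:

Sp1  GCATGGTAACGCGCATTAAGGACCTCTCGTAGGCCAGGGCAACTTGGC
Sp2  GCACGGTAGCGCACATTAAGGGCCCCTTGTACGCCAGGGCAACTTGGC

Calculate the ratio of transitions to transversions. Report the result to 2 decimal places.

6.00

Transitions are A↔G and C↔T; transversions are all other mismatches.
Transitions: 6. Transversions: 1.
R = 6/1 = 6.00.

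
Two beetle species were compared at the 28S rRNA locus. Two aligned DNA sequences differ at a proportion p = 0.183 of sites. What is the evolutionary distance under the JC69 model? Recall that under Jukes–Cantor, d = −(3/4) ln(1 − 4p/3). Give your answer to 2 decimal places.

d = −(3/4) ln(1 − 4p/3) = −0.75 ln(1 − 0.244) = −0.75 ln(0.756)
  = −0.75 × (-0.279714) = 0.209786 substitutions/site.

0.21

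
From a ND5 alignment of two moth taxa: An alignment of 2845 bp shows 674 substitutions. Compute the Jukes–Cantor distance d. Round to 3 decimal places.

p = 674/2845 ≈ 0.236907.
d = −(3/4) ln(1 − 4p/3) = −0.75 ln(1 − 0.315876) = −0.75 ln(0.684124)
  = −0.75 × (-0.379616) = 0.284712 substitutions/site.

0.285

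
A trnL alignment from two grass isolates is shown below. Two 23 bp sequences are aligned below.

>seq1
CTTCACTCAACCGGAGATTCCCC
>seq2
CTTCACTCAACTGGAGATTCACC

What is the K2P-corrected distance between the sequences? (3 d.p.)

Of 23 sites, 1 differences are transitions and 1 are transversions, so P = 1/23 ≈ 0.043478 and Q = 1/23 ≈ 0.043478.
Under the Kimura two-parameter model, d = −½ ln(1 − 2P − Q) − ¼ ln(1 − 2Q).
1 − 2P − Q = 0.869566, giving −½ ln(0.869566) = 0.069881.
1 − 2Q = 0.913044, giving −¼ ln(0.913044) = 0.022743.
d = 0.069881 + 0.022743 = 0.092624.

0.093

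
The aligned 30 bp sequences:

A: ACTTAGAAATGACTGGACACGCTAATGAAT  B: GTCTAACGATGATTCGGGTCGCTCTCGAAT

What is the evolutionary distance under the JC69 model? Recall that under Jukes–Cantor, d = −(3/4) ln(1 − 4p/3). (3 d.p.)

The sequences differ at 14 of 30 sites, so p = 14/30 ≈ 0.466667.
d = −(3/4) ln(1 − 4p/3) = −0.75 ln(1 − 0.622223) = −0.75 ln(0.377777)
  = −0.75 × (-0.973451) = 0.730088 substitutions/site.

0.730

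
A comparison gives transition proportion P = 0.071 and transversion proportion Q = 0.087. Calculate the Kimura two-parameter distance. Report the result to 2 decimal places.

0.18

Under the Kimura two-parameter model, d = −½ ln(1 − 2P − Q) − ¼ ln(1 − 2Q).
1 − 2P − Q = 0.771, giving −½ ln(0.771) = 0.130033.
1 − 2Q = 0.826, giving −¼ ln(0.826) = 0.047790.
d = 0.130033 + 0.047790 = 0.177823.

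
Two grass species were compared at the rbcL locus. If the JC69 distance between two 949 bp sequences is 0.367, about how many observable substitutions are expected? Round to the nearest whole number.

Invert JC69: p = (3/4)(1 − e^(−4d/3)) = 0.75 × (1 − e^(-0.489333)) = 0.75 × (1 − 0.613035) = 0.290224.
Expected differing sites = pL ≈ 0.290224 × 949 = 275.422576 ≈ 275.

275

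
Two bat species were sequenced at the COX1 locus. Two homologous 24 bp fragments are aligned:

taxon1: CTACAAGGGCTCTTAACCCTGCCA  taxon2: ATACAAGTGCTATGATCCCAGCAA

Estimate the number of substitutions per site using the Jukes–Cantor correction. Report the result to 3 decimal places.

The sequences differ at 7 of 24 sites (1, 8, 12, 14, 16, 20, 23), so p = 7/24 ≈ 0.291667.
d = −(3/4) ln(1 − 4p/3) = −0.75 ln(1 − 0.388889) = −0.75 ln(0.611111)
  = −0.75 × (-0.492477) = 0.369358 substitutions/site.

0.369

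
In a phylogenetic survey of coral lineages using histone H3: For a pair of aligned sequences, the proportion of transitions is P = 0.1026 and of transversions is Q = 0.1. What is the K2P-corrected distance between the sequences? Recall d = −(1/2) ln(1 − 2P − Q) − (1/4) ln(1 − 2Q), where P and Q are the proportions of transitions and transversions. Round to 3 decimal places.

0.238

Under the Kimura two-parameter model, d = −½ ln(1 − 2P − Q) − ¼ ln(1 − 2Q).
1 − 2P − Q = 0.6948, giving −½ ln(0.6948) = 0.182066.
1 − 2Q = 0.8, giving −¼ ln(0.8) = 0.055786.
d = 0.182066 + 0.055786 = 0.237852.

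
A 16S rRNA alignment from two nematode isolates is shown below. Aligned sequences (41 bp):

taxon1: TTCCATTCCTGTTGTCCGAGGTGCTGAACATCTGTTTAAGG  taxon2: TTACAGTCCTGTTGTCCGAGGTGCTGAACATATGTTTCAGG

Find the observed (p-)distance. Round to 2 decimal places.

The sequences differ at 4 of 41 positions (sites 3, 6, 32, 38).
p = 4/41 = 0.097560… ≈ 0.10 (to 2 d.p.).

0.10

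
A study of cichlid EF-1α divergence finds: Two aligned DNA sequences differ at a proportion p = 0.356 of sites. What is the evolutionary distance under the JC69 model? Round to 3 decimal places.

0.483

d = −(3/4) ln(1 − 4p/3) = −0.75 ln(1 − 0.474667) = −0.75 ln(0.525333)
  = −0.75 × (-0.643723) = 0.482792 substitutions/site.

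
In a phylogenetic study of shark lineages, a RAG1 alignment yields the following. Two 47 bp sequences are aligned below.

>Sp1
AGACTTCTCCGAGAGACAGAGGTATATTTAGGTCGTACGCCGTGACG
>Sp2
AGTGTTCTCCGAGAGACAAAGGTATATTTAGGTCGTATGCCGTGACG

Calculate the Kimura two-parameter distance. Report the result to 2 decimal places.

0.09

Of 47 sites, 2 differences are transitions and 2 are transversions, so P = 2/47 ≈ 0.042553 and Q = 2/47 ≈ 0.042553.
Under the Kimura two-parameter model, d = −½ ln(1 − 2P − Q) − ¼ ln(1 − 2Q).
1 − 2P − Q = 0.872341, giving −½ ln(0.872341) = 0.068287.
1 − 2Q = 0.914894, giving −¼ ln(0.914894) = 0.022237.
d = 0.068287 + 0.022237 = 0.090524.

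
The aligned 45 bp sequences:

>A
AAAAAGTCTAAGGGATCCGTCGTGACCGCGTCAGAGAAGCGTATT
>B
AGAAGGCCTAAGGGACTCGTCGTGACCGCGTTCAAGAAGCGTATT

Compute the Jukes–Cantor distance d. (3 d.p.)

0.203

The sequences differ at 8 of 45 sites (2, 5, 7, 16, 17, 32, 33, 34), so p = 8/45 ≈ 0.177778.
d = −(3/4) ln(1 − 4p/3) = −0.75 ln(1 − 0.237037) = −0.75 ln(0.762963)
  = −0.75 × (-0.270546) = 0.202910 substitutions/site.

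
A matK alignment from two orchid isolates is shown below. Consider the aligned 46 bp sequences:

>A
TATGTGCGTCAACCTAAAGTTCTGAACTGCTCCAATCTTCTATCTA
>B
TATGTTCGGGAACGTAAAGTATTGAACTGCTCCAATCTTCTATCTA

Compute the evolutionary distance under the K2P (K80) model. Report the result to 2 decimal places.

0.14

Of 46 sites, 1 differences are transitions and 5 are transversions, so P = 1/46 ≈ 0.021739 and Q = 5/46 ≈ 0.108696.
Under the Kimura two-parameter model, d = −½ ln(1 − 2P − Q) − ¼ ln(1 − 2Q).
1 − 2P − Q = 0.847826, giving −½ ln(0.847826) = 0.082540.
1 − 2Q = 0.782608, giving −¼ ln(0.782608) = 0.061281.
d = 0.082540 + 0.061281 = 0.143821.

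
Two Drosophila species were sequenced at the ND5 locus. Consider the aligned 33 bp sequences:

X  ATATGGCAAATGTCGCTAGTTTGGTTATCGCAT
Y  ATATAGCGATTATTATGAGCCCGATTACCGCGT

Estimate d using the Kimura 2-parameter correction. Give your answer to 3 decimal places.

Of 33 sites, 12 differences are transitions and 2 are transversions, so P = 12/33 ≈ 0.363636 and Q = 2/33 ≈ 0.060606.
Under the Kimura two-parameter model, d = −½ ln(1 − 2P − Q) − ¼ ln(1 − 2Q).
1 − 2P − Q = 0.212122, giving −½ ln(0.212122) = 0.775297.
1 − 2Q = 0.878788, giving −¼ ln(0.878788) = 0.032303.
d = 0.775297 + 0.032303 = 0.807600.

0.808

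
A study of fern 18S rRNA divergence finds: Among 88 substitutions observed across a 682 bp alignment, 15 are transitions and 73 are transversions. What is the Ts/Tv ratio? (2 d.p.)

R = 15/73 = 0.205479… ≈ 0.21 (to 2 d.p.).

0.21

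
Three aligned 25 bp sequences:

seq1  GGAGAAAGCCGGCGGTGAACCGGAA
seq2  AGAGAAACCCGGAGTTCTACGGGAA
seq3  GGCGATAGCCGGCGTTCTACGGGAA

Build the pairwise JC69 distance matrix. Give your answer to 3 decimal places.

d(seq1,seq2) = 0.351, d(seq1,seq3) = 0.289, d(seq2,seq3) = 0.233

seq1–seq2: 7/25 sites differ → p = 0.28, d = −0.75 ln(1 − 0.373333) = 0.350505 ≈ 0.351.
seq1–seq3: 6/25 sites differ → p = 0.24, d = −0.75 ln(1 − 0.32) = 0.289247 ≈ 0.289.
seq2–seq3: 5/25 sites differ → p = 0.2, d = −0.75 ln(1 − 0.266667) = 0.232617 ≈ 0.233.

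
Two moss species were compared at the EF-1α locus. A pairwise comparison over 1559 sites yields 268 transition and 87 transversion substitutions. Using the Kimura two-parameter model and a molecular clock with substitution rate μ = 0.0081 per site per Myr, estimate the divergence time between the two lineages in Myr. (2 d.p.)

17.57

P = 268/1559 ≈ 0.171905 and Q = 87/1559 ≈ 0.055805.
Under the Kimura two-parameter model, d = −½ ln(1 − 2P − Q) − ¼ ln(1 − 2Q).
1 − 2P − Q = 0.600385, giving −½ ln(0.600385) = 0.255092.
1 − 2Q = 0.88839, giving −¼ ln(0.88839) = 0.029586.
d = 0.255092 + 0.029586 = 0.284678.
Under a molecular clock d = 2μt, so t = d/(2μ) = 0.284678 / (2 × 0.0081) = 17.57 Myr.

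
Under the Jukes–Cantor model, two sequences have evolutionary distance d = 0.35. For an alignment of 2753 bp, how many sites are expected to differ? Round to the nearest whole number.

770

Invert JC69: p = (3/4)(1 − e^(−4d/3)) = 0.75 × (1 − e^(-0.466667)) = 0.75 × (1 − 0.627089) = 0.279683.
Expected differing sites = pL ≈ 0.279683 × 2753 = 769.967299 ≈ 770.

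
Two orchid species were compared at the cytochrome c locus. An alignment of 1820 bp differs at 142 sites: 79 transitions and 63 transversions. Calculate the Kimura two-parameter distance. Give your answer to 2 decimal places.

P = 79/1820 ≈ 0.043407 and Q = 63/1820 ≈ 0.034615.
Under the Kimura two-parameter model, d = −½ ln(1 − 2P − Q) − ¼ ln(1 − 2Q).
1 − 2P − Q = 0.878571, giving −½ ln(0.878571) = 0.064729.
1 − 2Q = 0.93077, giving −¼ ln(0.93077) = 0.017936.
d = 0.064729 + 0.017936 = 0.082665.

0.08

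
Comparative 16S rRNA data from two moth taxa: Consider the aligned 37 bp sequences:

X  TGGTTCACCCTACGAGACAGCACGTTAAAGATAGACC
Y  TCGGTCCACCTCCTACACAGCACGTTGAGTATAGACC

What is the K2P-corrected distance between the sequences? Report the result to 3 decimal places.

Of 37 sites, 2 differences are transitions and 8 are transversions, so P = 2/37 ≈ 0.054054 and Q = 8/37 ≈ 0.216216.
Under the Kimura two-parameter model, d = −½ ln(1 − 2P − Q) − ¼ ln(1 − 2Q).
1 − 2P − Q = 0.675676, giving −½ ln(0.675676) = 0.196021.
1 − 2Q = 0.567568, giving −¼ ln(0.567568) = 0.141599.
d = 0.196021 + 0.141599 = 0.337620.

0.338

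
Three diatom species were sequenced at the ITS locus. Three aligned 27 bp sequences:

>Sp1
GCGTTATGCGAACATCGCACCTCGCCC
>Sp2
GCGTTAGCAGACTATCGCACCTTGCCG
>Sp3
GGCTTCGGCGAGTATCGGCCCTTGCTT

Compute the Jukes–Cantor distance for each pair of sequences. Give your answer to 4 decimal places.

Sp1–Sp2: 7/27 sites differ → p ≈ 0.259259, d = −0.75 ln(1 − 0.345679) = 0.318118 ≈ 0.3181.
Sp1–Sp3: 11/27 sites differ → p ≈ 0.407407, d = −0.75 ln(1 − 0.543209) = 0.587647 ≈ 0.5876.
Sp2–Sp3: 10/27 sites differ → p ≈ 0.37037, d = −0.75 ln(1 − 0.493827) = 0.510658 ≈ 0.5107.

d(Sp1,Sp2) = 0.3181, d(Sp1,Sp3) = 0.5876, d(Sp2,Sp3) = 0.5107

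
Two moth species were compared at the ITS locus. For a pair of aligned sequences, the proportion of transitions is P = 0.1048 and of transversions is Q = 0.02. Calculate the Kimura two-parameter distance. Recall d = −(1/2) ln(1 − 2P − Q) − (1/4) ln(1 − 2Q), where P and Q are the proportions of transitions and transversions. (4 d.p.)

Under the Kimura two-parameter model, d = −½ ln(1 − 2P − Q) − ¼ ln(1 − 2Q).
1 − 2P − Q = 0.7704, giving −½ ln(0.7704) = 0.130423.
1 − 2Q = 0.96, giving −¼ ln(0.96) = 0.010205.
d = 0.130423 + 0.010205 = 0.140628.

0.1406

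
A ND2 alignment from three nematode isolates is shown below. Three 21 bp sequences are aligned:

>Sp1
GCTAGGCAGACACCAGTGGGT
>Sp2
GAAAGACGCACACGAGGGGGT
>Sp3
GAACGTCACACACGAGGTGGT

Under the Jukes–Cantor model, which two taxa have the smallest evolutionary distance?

Sp1–Sp2: 7/21 differ, p = 0.333, d = 0.441.
Sp1–Sp3: 8/21 differ, p = 0.381, d = 0.532.
Sp2–Sp3: 4/21 differ, p = 0.190, d = 0.220.
The smallest distance is between Sp2 and Sp3.

Sp2 and Sp3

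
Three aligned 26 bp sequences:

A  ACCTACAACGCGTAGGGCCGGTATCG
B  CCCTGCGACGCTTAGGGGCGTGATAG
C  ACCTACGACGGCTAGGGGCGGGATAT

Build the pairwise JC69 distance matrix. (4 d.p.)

d(A,B) = 0.3961, d(A,C) = 0.3335, d(B,C) = 0.2758

A–B: 8/26 sites differ → p ≈ 0.307692, d = −0.75 ln(1 − 0.410256) = 0.396050 ≈ 0.3961.
A–C: 7/26 sites differ → p ≈ 0.269231, d = −0.75 ln(1 − 0.358975) = 0.333515 ≈ 0.3335.
B–C: 6/26 sites differ → p ≈ 0.230769, d = −0.75 ln(1 − 0.307692) = 0.275793 ≈ 0.2758.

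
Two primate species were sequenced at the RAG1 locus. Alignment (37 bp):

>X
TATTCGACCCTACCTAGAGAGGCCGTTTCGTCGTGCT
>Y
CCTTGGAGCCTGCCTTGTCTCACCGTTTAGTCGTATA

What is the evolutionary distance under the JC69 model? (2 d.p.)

The sequences differ at 15 of 37 sites, so p = 15/37 ≈ 0.405405.
d = −(3/4) ln(1 − 4p/3) = −0.75 ln(1 − 0.54054) = −0.75 ln(0.45946)
  = −0.75 × (-0.777703) = 0.583277 substitutions/site.

0.58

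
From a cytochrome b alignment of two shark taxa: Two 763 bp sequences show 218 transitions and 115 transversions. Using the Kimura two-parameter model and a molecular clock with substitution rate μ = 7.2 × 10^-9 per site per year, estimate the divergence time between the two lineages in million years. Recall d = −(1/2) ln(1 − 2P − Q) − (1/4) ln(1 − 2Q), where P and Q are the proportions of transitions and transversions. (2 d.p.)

50.70

P = 218/763 ≈ 0.285714 and Q = 115/763 ≈ 0.150721.
Under the Kimura two-parameter model, d = −½ ln(1 − 2P − Q) − ¼ ln(1 − 2Q).
1 − 2P − Q = 0.277851, giving −½ ln(0.277851) = 0.640335.
1 − 2Q = 0.698558, giving −¼ ln(0.698558) = 0.089684.
d = 0.640335 + 0.089684 = 0.730019.
Under a molecular clock d = 2μt, so t = d/(2μ) = 0.730019 / (2 × 7.2 × 10^-9) = 50.70 million years.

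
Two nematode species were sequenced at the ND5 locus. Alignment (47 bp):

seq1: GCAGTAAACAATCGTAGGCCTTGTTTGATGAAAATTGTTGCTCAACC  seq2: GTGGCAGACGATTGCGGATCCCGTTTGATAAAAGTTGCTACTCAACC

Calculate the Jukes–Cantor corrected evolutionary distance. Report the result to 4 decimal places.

The sequences differ at 16 of 47 sites, so p = 16/47 ≈ 0.340426.
d = −(3/4) ln(1 − 4p/3) = −0.75 ln(1 − 0.453901) = −0.75 ln(0.546099)
  = −0.75 × (-0.604955) = 0.453716 substitutions/site.

0.4537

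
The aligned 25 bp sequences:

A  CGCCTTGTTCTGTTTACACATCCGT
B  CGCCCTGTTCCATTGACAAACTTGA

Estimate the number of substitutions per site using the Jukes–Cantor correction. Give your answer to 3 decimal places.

0.490

The sequences differ at 9 of 25 sites (5, 11, 12, 15, 19, 21, 22, 23, 25), so p = 9/25 = 0.36.
d = −(3/4) ln(1 − 4p/3) = −0.75 ln(1 − 0.48) = −0.75 ln(0.52)
  = −0.75 × (-0.653926) = 0.490445 substitutions/site.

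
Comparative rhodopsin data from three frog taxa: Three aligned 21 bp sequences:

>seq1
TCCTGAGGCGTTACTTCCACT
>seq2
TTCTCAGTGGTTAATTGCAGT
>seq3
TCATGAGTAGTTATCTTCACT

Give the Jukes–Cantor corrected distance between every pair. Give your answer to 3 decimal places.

seq1–seq2: 7/21 sites differ → p ≈ 0.333333, d = −0.75 ln(1 − 0.444444) = 0.440839 ≈ 0.441.
seq1–seq3: 6/21 sites differ → p ≈ 0.285714, d = −0.75 ln(1 − 0.380952) = 0.359679 ≈ 0.360.
seq2–seq3: 8/21 sites differ → p ≈ 0.380952, d = −0.75 ln(1 − 0.507936) = 0.531860 ≈ 0.532.

d(seq1,seq2) = 0.441, d(seq1,seq3) = 0.360, d(seq2,seq3) = 0.532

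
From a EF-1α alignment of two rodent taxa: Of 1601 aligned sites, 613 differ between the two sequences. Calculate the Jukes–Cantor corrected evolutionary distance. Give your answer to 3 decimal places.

p = 613/1601 ≈ 0.382886.
d = −(3/4) ln(1 − 4p/3) = −0.75 ln(1 − 0.510515) = −0.75 ln(0.489485)
  = −0.75 × (-0.714401) = 0.535801 substitutions/site.

0.536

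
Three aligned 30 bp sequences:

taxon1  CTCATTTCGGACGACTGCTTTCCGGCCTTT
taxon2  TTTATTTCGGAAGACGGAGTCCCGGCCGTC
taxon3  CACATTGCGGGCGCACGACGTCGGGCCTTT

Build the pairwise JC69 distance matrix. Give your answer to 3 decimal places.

taxon1–taxon2: 9/30 sites differ → p = 0.3, d = −0.75 ln(1 − 0.4) = 0.383119 ≈ 0.383.
taxon1–taxon3: 10/30 sites differ → p ≈ 0.333333, d = −0.75 ln(1 − 0.444444) = 0.440839 ≈ 0.441.
taxon2–taxon3: 15/30 sites differ → p = 0.5, d = −0.75 ln(1 − 0.666667) = 0.823960 ≈ 0.824.

d(taxon1,taxon2) = 0.383, d(taxon1,taxon3) = 0.441, d(taxon2,taxon3) = 0.824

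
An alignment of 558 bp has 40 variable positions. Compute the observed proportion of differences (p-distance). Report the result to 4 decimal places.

p = 40/558 = 0.071684… ≈ 0.0717 (to 4 d.p.).

0.0717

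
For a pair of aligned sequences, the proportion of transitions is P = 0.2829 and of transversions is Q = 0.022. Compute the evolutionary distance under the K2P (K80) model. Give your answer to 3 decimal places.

0.454

Under the Kimura two-parameter model, d = −½ ln(1 − 2P − Q) − ¼ ln(1 − 2Q).
1 − 2P − Q = 0.4122, giving −½ ln(0.4122) = 0.443123.
1 − 2Q = 0.956, giving −¼ ln(0.956) = 0.011249.
d = 0.443123 + 0.011249 = 0.454372.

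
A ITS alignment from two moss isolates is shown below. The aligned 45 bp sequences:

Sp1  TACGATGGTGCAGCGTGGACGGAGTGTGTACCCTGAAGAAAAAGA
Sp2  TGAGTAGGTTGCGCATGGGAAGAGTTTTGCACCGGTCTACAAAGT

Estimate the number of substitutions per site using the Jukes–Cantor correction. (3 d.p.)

0.791

The sequences differ at 22 of 45 sites, so p = 22/45 ≈ 0.488889.
d = −(3/4) ln(1 − 4p/3) = −0.75 ln(1 − 0.651852) = −0.75 ln(0.348148)
  = −0.75 × (-1.055128) = 0.791346 substitutions/site.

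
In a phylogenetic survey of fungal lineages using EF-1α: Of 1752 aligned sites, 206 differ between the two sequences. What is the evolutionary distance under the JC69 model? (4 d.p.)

p = 206/1752 ≈ 0.11758.
d = −(3/4) ln(1 − 4p/3) = −0.75 ln(1 − 0.156773) = −0.75 ln(0.843227)
  = −0.75 × (-0.170519) = 0.127889 substitutions/site.

0.1279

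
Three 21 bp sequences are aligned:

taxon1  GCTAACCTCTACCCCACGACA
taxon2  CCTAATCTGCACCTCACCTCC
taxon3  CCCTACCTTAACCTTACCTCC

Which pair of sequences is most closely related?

taxon1–taxon2: 8/21 differ, p = 0.381, d = 0.532.
taxon1–taxon3: 10/21 differ, p = 0.476, d = 0.756.
taxon2–taxon3: 6/21 differ, p = 0.286, d = 0.360.
The smallest distance is between taxon2 and taxon3.

taxon2 and taxon3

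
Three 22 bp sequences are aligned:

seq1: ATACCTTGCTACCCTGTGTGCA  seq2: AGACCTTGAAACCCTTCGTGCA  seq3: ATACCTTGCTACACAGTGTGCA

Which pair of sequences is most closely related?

seq1 and seq3

seq1–seq2: 5/22 differ, p = 0.227, d = 0.271.
seq1–seq3: 2/22 differ, p = 0.091, d = 0.097.
seq2–seq3: 7/22 differ, p = 0.318, d = 0.414.
The smallest distance is between seq1 and seq3.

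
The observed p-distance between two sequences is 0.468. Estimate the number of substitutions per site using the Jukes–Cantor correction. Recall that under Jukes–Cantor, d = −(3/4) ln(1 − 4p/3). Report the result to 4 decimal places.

0.7336

d = −(3/4) ln(1 − 4p/3) = −0.75 ln(1 − 0.624) = −0.75 ln(0.376)
  = −0.75 × (-0.978166) = 0.733625 substitutions/site.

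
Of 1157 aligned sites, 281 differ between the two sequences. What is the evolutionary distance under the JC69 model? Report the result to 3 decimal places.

p = 281/1157 ≈ 0.242869.
d = −(3/4) ln(1 − 4p/3) = −0.75 ln(1 − 0.323825) = −0.75 ln(0.676175)
  = −0.75 × (-0.391303) = 0.293477 substitutions/site.

0.293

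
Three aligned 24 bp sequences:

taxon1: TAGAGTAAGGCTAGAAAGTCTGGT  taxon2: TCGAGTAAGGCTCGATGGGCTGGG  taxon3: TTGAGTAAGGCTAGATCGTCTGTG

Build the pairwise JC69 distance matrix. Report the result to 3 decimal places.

taxon1–taxon2: 6/24 sites differ → p = 0.25, d = −0.75 ln(1 − 0.333333) = 0.304098 ≈ 0.304.
taxon1–taxon3: 5/24 sites differ → p ≈ 0.208333, d = −0.75 ln(1 − 0.277777) = 0.244066 ≈ 0.244.
taxon2–taxon3: 5/24 sites differ → p ≈ 0.208333, d = −0.75 ln(1 − 0.277777) = 0.244066 ≈ 0.244.

d(taxon1,taxon2) = 0.304, d(taxon1,taxon3) = 0.244, d(taxon2,taxon3) = 0.244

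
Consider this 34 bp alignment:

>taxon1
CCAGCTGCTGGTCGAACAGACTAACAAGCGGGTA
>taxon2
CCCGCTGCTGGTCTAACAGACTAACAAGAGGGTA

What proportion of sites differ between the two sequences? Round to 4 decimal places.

The sequences differ at 3 of 34 positions (sites 3, 14, 29).
p = 3/34 = 0.088235… ≈ 0.0882 (to 4 d.p.).

0.0882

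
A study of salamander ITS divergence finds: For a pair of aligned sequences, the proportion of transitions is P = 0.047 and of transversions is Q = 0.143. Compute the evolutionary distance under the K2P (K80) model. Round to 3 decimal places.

Under the Kimura two-parameter model, d = −½ ln(1 − 2P − Q) − ¼ ln(1 − 2Q).
1 − 2P − Q = 0.763, giving −½ ln(0.763) = 0.135249.
1 − 2Q = 0.714, giving −¼ ln(0.714) = 0.084218.
d = 0.135249 + 0.084218 = 0.219467.

0.219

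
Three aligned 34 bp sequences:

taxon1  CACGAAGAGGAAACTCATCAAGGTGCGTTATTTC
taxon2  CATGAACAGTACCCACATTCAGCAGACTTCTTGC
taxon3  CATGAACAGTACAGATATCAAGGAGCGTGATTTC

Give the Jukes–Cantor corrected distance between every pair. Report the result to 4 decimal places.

d(taxon1,taxon2) = 0.5972, d(taxon1,taxon3) = 0.3265, d(taxon2,taxon3) = 0.4234

taxon1–taxon2: 14/34 sites differ → p ≈ 0.411765, d = −0.75 ln(1 − 0.54902) = 0.597249 ≈ 0.5972.
taxon1–taxon3: 9/34 sites differ → p ≈ 0.264706, d = −0.75 ln(1 − 0.352941) = 0.326488 ≈ 0.3265.
taxon2–taxon3: 11/34 sites differ → p ≈ 0.323529, d = −0.75 ln(1 − 0.431372) = 0.423397 ≈ 0.4234.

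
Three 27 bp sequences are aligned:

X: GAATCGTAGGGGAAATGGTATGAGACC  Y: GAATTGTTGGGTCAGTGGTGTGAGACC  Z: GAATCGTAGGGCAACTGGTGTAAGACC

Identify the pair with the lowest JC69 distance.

X–Y: 6/27 differ, p = 0.222, d = 0.264.
X–Z: 4/27 differ, p = 0.148, d = 0.165.
Y–Z: 6/27 differ, p = 0.222, d = 0.264.
The smallest distance is between X and Z.

X and Z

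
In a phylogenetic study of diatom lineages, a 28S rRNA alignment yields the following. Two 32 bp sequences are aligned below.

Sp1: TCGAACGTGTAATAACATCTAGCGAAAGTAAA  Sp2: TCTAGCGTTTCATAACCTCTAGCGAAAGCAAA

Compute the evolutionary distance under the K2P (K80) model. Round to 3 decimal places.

Of 32 sites, 2 differences are transitions and 4 are transversions, so P = 2/32 = 0.0625 and Q = 4/32 = 0.125.
Under the Kimura two-parameter model, d = −½ ln(1 − 2P − Q) − ¼ ln(1 − 2Q).
1 − 2P − Q = 0.75, giving −½ ln(0.75) = 0.143841.
1 − 2Q = 0.75, giving −¼ ln(0.75) = 0.071921.
d = 0.143841 + 0.071921 = 0.215762.

0.216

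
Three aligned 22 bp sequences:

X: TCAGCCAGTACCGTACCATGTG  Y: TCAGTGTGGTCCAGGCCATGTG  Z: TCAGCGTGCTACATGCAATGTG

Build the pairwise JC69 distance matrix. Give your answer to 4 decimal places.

X–Y: 8/22 sites differ → p ≈ 0.363636, d = −0.75 ln(1 − 0.484848) = 0.497470 ≈ 0.4975.
X–Z: 8/22 sites differ → p ≈ 0.363636, d = −0.75 ln(1 − 0.484848) = 0.497470 ≈ 0.4975.
Y–Z: 5/22 sites differ → p ≈ 0.227273, d = −0.75 ln(1 − 0.303031) = 0.270761 ≈ 0.2708.

d(X,Y) = 0.4975, d(X,Z) = 0.4975, d(Y,Z) = 0.2708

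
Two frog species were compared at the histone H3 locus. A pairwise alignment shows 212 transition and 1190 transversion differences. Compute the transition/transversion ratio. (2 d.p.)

0.18

R = 212/1190 = 0.178151… ≈ 0.18 (to 2 d.p.).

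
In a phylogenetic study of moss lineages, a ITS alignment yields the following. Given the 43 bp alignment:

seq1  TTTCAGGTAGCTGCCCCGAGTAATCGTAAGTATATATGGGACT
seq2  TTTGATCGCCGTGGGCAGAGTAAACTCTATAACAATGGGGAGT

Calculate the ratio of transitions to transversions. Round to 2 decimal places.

0.11

Transitions are A↔G and C↔T; transversions are all other mismatches.
Transitions: 2. Transversions: 19.
R = 2/19 = 0.105263… ≈ 0.11 (to 2 d.p.).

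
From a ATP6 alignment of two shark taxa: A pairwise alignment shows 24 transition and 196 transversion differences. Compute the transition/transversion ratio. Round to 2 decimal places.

R = 24/196 = 0.122448… ≈ 0.12 (to 2 d.p.).

0.12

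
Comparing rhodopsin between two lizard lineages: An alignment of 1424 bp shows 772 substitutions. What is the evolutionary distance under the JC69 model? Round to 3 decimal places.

0.962

p = 772/1424 ≈ 0.542135.
d = −(3/4) ln(1 − 4p/3) = −0.75 ln(1 − 0.722847) = −0.75 ln(0.277153)
  = −0.75 × (-1.283186) = 0.962390 substitutions/site.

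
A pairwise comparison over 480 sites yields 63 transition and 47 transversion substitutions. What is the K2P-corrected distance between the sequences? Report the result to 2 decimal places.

P = 63/480 = 0.13125 and Q = 47/480 ≈ 0.097917.
Under the Kimura two-parameter model, d = −½ ln(1 − 2P − Q) − ¼ ln(1 − 2Q).
1 − 2P − Q = 0.639583, giving −½ ln(0.639583) = 0.223469.
1 − 2Q = 0.804166, giving −¼ ln(0.804166) = 0.054487.
d = 0.223469 + 0.054487 = 0.277956.

0.28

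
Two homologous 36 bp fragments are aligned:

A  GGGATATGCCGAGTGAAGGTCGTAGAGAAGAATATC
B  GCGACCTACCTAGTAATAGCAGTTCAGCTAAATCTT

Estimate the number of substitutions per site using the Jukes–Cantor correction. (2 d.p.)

0.74

The sequences differ at 17 of 36 sites, so p = 17/36 ≈ 0.472222.
d = −(3/4) ln(1 − 4p/3) = −0.75 ln(1 − 0.629629) = −0.75 ln(0.370371)
  = −0.75 × (-0.993250) = 0.744938 substitutions/site.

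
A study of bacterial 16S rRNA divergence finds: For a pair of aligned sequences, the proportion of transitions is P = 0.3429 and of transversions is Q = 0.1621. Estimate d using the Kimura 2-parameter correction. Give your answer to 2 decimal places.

1.04

Under the Kimura two-parameter model, d = −½ ln(1 − 2P − Q) − ¼ ln(1 − 2Q).
1 − 2P − Q = 0.1521, giving −½ ln(0.1521) = 0.941609.
1 − 2Q = 0.6758, giving −¼ ln(0.6758) = 0.097965.
d = 0.941609 + 0.097965 = 1.039574.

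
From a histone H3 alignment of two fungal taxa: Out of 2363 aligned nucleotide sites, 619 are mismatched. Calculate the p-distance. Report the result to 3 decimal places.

0.262

p = 619/2363 = 0.261955… ≈ 0.262 (to 3 d.p.).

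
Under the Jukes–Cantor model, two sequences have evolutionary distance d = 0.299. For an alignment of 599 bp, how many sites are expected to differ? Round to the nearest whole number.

148

Invert JC69: p = (3/4)(1 − e^(−4d/3)) = 0.75 × (1 − e^(-0.398667)) = 0.75 × (1 − 0.671214) = 0.246590.
Expected differing sites = pL ≈ 0.246590 × 599 = 147.70741 ≈ 148.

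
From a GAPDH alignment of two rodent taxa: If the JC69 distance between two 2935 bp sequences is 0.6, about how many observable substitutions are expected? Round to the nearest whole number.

Invert JC69: p = (3/4)(1 − e^(−4d/3)) = 0.75 × (1 − e^(-0.8)) = 0.75 × (1 − 0.449329) = 0.413003.
Expected differing sites = pL ≈ 0.413003 × 2935 = 1212.163805 ≈ 1212.

1212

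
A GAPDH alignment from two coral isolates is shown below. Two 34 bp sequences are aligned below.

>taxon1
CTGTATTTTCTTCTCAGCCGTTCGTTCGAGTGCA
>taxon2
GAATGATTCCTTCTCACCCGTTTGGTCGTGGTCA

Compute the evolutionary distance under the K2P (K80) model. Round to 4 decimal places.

Of 34 sites, 4 differences are transitions and 8 are transversions, so P = 4/34 ≈ 0.117647 and Q = 8/34 ≈ 0.235294.
Under the Kimura two-parameter model, d = −½ ln(1 − 2P − Q) − ¼ ln(1 − 2Q).
1 − 2P − Q = 0.529412, giving −½ ln(0.529412) = 0.317994.
1 − 2Q = 0.529412, giving −¼ ln(0.529412) = 0.158997.
d = 0.317994 + 0.158997 = 0.476991.

0.4770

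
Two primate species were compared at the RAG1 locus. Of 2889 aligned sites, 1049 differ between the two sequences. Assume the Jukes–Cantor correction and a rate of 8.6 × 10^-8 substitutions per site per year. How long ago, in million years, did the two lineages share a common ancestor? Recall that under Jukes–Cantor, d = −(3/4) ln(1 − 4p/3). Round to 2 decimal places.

2.89

p = 1049/2889 ≈ 0.363101.
d = −(3/4) ln(1 − 4p/3) = −0.75 ln(1 − 0.484135) = −0.75 ln(0.515865)
  = −0.75 × (-0.661910) = 0.496433 substitutions/site.
Under a molecular clock d = 2μt, so t = d/(2μ) = 0.496433 / (2 × 8.6 × 10^-8) = 2.89 million years.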